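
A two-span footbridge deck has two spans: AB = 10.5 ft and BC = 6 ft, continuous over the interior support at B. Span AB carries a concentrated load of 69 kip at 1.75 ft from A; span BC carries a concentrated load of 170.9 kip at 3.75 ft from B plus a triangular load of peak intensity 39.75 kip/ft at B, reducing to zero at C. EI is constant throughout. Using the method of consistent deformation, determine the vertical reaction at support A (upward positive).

Release continuity at B by inserting a hinge; the redundant is the internal moment M_B. The primary structure is two simply-supported spans AB and BC.
End slopes at the hinge B, treating each span as simply supported:
  span AB: point load 69 at a = 1.75: Pab(L + a)/(6LEI) = 205.4/EI
  span BC: point load 170.9 at a = 3.75: Pab(L + b)/(6LEI) = 330.5/EI
  span BC: triangular load, peak 39.75: w₀L³/(45EI) = 190.8/EI
  relative rotation θ_0 = (205.4 + 521.3)/EI = 726.7/EI
A unit hogging moment at B produces rotation L₁/(3EI) + L₂/(3EI) = 5.5/EI.
Slope continuity at B: θ_0 = M_B·5.5/EI, so M_B = 726.7/5.5 = 132.1 kip·ft (hogging).
Span AB, ΣM about A with M_B applied at B: R_B^{AB}·10.5 = 120.8 + 132.1, so R_B^{AB} = 24.08 kip and R_A = 69 − 24.08 = 44.92 kip.

R_A = 44.92 kip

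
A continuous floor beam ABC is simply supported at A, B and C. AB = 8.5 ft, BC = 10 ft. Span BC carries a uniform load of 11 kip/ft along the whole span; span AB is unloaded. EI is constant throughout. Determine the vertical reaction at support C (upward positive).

R_C = 47.57 kip

Release continuity at B by inserting a hinge; the redundant is the internal moment M_B. The primary structure is two simply-supported spans AB and BC.
Rotations at B on the released spans (each span's end-slope, ×1/EI):
  span BC: UDL 11: wL³/(24EI) = 458.3/EI
  relative rotation θ_0 = (0 + 458.3)/EI = 458.3/EI
A unit hogging moment at B produces rotation L₁/(3EI) + L₂/(3EI) = 6.167/EI.
Compatibility: M_B·(L₁+L₂)/(3EI) = θ_0, giving M_B = 74.32 kip·ft (hogging).
Span BC, ΣM about C: R_B^{BC}·10 = 550 + 74.32, so R_B^{BC} = 62.43 kip and R_C = 110 − 62.43 = 47.57 kip.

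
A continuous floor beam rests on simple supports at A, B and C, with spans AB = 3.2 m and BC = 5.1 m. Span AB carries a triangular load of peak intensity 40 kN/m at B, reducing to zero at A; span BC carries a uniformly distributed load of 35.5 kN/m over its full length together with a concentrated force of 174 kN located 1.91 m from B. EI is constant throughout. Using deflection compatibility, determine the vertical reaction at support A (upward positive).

Insert a hinge at B; M_B is the redundant, and each span becomes simply supported.
Discontinuity in slope at B on the released structure — sum the simple-span end rotations:
  span AB: triangular load, peak 40: w₀L³/(45EI) = 29.13/EI
  span BC: UDL 35.5: wL³/(24EI) = 196.2/EI
  span BC: point load 174 at a = 1.91: Pab(L + b)/(6LEI) = 287.2/EI
  relative rotation θ_0 = (29.13 + 483.4)/EI = 512.6/EI
A unit hogging moment at B produces rotation L₁/(3EI) + L₂/(3EI) = 2.767/EI.
Compatibility: M_B·(L₁+L₂)/(3EI) = θ_0, giving M_B = 185.3 kN·m (hogging).
Span AB, ΣM about A with M_B applied at B: R_B^{AB}·3.2 = 136.5 + 185.3, so R_B^{AB} = 100.6 kN and R_A = 64 − 100.6 = -36.56 kN.

R_A = -36.56 kN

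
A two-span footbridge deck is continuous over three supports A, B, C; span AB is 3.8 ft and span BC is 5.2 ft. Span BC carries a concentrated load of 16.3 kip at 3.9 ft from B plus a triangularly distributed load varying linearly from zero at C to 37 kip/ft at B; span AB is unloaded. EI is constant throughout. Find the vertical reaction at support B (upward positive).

R_B = 88.37 kip

Release continuity at B by inserting a hinge; the redundant is the internal moment M_B. The primary structure is two simply-supported spans AB and BC.
Rotations at B on the released spans (each span's end-slope, ×1/EI):
  span BC: point load 16.3 at a = 3.9: Pab(L + b)/(6LEI) = 17.22/EI
  span BC: triangular load, peak 37: w₀L³/(45EI) = 115.6/EI
  relative rotation θ_0 = (0 + 132.8)/EI = 132.8/EI
A unit hogging moment at B produces rotation L₁/(3EI) + L₂/(3EI) = 3/EI.
Compatibility: M_B·(L₁+L₂)/(3EI) = θ_0, giving M_B = 44.28 kip·ft (hogging).
Span AB, ΣM about A with M_B applied at B: R_B^{AB}·3.8 = 0 + 44.28, so R_B^{AB} = 11.65 kip and R_A = 0 − 11.65 = -11.65 kip.
Span BC, ΣM about C: R_B^{BC}·5.2 = 354.7 + 44.28, so R_B^{BC} = 76.72 kip and R_C = 112.5 − 76.72 = 35.78 kip.
R_B = 11.65 + 76.72 = 88.37 kip.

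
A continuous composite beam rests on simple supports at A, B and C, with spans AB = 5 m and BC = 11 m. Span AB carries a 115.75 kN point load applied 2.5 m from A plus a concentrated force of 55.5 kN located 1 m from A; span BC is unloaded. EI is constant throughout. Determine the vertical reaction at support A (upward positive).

R_A = 93.83 kN

Release continuity at B by inserting a hinge; the redundant is the internal moment M_B. The primary structure is two simply-supported spans AB and BC.
End slopes at the hinge B, treating each span as simply supported:
  span AB: point load 115.75 at a = 2.5: Pab(L + a)/(6LEI) = 180.9/EI
  span AB: point load 55.5 at a = 1: Pab(L + a)/(6LEI) = 44.4/EI
  relative rotation θ_0 = (225.3 + 0)/EI = 225.3/EI
A unit hogging moment at B produces rotation L₁/(3EI) + L₂/(3EI) = 5.333/EI.
Compatibility: M_B·(L₁+L₂)/(3EI) = θ_0, giving M_B = 42.24 kN·m (hogging).
Span AB, ΣM about A with M_B applied at B: R_B^{AB}·5 = 344.9 + 42.24, so R_B^{AB} = 77.42 kN and R_A = 171.2 − 77.42 = 93.83 kN.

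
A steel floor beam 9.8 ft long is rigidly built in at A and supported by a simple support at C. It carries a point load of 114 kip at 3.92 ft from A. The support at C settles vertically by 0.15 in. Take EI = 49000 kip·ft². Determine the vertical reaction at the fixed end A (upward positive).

R_A = 92.24 kip

Take the reaction at C as the redundant and release it; the primary structure is a cantilever fixed at A.
Free-end deflection of the primary structure under the applied loading (downward +):
  point load 114 at a = 3.92: Pa²(3L − a)/(6EI) = 7439/EI
Flexibility coefficient — unit upward force at C: δ_{CC} = L³/(3EI) = 313.7/EI.
With EI = 49000 kip·ft²: δ_0 = 0.15182 ft and δ_{CC} = 0.006403 ft/kip.
Compatibility — the beam at C must follow the support down by 0.0125 ft: δ_0 − R_C·δ_{CC} = 0.0125, so R_C = (0.15182 − 0.0125)/0.006403 = 21.76 kip.
Vertical equilibrium: R_A = ΣP − R_C = 114 − 21.76 = 92.24 kip.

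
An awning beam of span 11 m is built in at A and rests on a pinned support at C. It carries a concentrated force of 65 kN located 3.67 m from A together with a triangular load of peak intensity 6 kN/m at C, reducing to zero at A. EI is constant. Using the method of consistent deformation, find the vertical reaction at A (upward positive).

R_A = 70.2 kN

Take the reaction at C as the redundant and release it; the primary structure is a cantilever fixed at A.
Free-end deflection of the primary structure under the applied loading (downward +):
  point load 65 at a = 3.67: Pa²(3L − a)/(6EI) = 4280/EI
  triangular load, peak 6 at the free end: 11w₀L⁴/(120EI) = 8053/EI
  δ_0 = 12332/EI
Flexibility coefficient — unit upward force at C: δ_{CC} = L³/(3EI) = 443.7/EI.
The prop prevents deflection at C: R_C = δ_0/δ_{CC} = 12332/443.7 = 27.8 kN.
Vertical equilibrium: R_A = ΣP − R_C = 98 − 27.8 = 70.2 kN.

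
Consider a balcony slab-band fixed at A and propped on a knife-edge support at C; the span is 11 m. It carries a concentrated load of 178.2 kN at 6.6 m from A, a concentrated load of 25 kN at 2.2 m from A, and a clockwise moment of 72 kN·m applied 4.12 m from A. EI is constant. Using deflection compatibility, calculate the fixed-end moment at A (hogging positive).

Release the roller at C. Primary structure: cantilever fixed at A.
Downward deflection at the released point C due to the loads:
  point load 178.2 at a = 6.6: Pa²(3L − a)/(6EI) = 34155/EI
  point load 25 at a = 2.2: Pa²(3L − a)/(6EI) = 621.1/EI
  clockwise couple 72 at a = 4.12: M₀a(2L − a)/(2EI) = 2652/EI
  δ_0 = 37428/EI
Tip deflection under a unit load at C: L³/(3EI) = 443.7/EI.
The prop prevents deflection at C: R_C = δ_0/δ_{CC} = 37428/443.7 = 84.36 kN.
Moment equilibrium about A: M_A = Σ(load moments about A) − R_C·L = 1303 − 84.36×11 = 375.2 kN·m.

M_A = 375.2 kN·m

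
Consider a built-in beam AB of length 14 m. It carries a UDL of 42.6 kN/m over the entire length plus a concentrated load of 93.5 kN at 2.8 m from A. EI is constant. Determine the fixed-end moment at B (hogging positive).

Release both end moments; the primary structure is a simply-supported span AB with redundants M_A and M_B.
Simple-span end rotations at A and B under the given loads:
  at A: UDL 42.6: wL³/(24EI) = 4871/EI
  at B: UDL 42.6: wL³/(24EI) = 4871/EI
  at A: point load 93.5 at a = 2.8: Pab(L + b)/(6LEI) = 879.6/EI
  at B: point load 93.5 at a = 2.8: Pab(L + a)/(6LEI) = 586.4/EI
  θ_A0 = 5750/EI,  θ_B0 = 5457/EI
Flexibility coefficients: a unit moment at one end gives L/(3EI) there and L/(6EI) at the far end, so f₁₁ = f₂₂ = 4.667/EI and f₁₂ = f₂₁ = 2.333/EI.
Compatibility — zero rotation at each built-in end:
  4.667 M_A + 2.333 M_B = 5750
  2.333 M_A + 4.667 M_B = 5457
Solving the pair gives M_A = 863.4 kN·m and M_B = 737.7 kN·m (hogging).

M_B = 737.7 kN·m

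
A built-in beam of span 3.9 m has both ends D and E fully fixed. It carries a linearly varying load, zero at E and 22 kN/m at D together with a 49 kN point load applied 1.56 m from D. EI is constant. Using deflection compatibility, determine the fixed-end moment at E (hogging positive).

Take the two fixed-end moments M_D, M_E as redundants; the released structure is the simple span DE.
Simple-span end rotations at D and E under the given loads:
  at D: triangular load, peak 22: w₀L³/(45EI) = 29/EI
  at E: triangular load, peak 22: 7w₀L³/(360EI) = 25.38/EI
  at D: point load 49 at a = 1.56: Pab(L + b)/(6LEI) = 47.7/EI
  at E: point load 49 at a = 1.56: Pab(L + a)/(6LEI) = 41.74/EI
  θ_D0 = 76.7/EI,  θ_E0 = 67.11/EI
Flexibility coefficients: a unit moment at one end gives L/(3EI) there and L/(6EI) at the far end, so f₁₁ = f₂₂ = 1.3/EI and f₁₂ = f₂₁ = 0.65/EI.
Compatibility — zero rotation at each built-in end:
  1.3 M_D + 0.65 M_E = 76.7
  0.65 M_D + 1.3 M_E = 67.11
Solving the pair gives M_D = 44.25 kN·m and M_E = 29.5 kN·m (hogging).

M_E = 29.5 kN·m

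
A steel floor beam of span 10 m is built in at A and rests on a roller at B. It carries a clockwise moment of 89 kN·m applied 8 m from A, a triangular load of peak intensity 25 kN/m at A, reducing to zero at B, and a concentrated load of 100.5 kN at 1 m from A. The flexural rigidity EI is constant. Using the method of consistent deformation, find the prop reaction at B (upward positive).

R_B = 39.27 kN

Choose R_B as the redundant. The primary structure is the cantilever fixed at A.
Free-end deflection of the primary structure under the applied loading (downward +):
  clockwise couple 89 at a = 8: M₀a(2L − a)/(2EI) = 4272/EI
  triangular load, peak 25 at the fixed end: w₀L⁴/(30EI) = 8333/EI
  point load 100.5 at a = 1: Pa²(3L − a)/(6EI) = 485.8/EI
  δ_0 = 13091/EI
Flexibility coefficient — unit upward force at B: δ_{BB} = L³/(3EI) = 333.3/EI.
Compatibility at B: δ_0 − R_B·δ_{BB} = 0, so R_B = 13091/333.3 = 39.27 kN.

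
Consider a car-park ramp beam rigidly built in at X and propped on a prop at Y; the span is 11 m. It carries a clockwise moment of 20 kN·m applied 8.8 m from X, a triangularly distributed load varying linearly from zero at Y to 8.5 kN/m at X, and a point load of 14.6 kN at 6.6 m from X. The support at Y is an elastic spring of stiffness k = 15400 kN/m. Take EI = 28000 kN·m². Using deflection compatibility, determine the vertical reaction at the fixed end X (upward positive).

Remove the prop at Y; the released (primary) structure is a cantilever built in at X.
Deflection at Y on the released cantilever, summing each load's contribution:
  clockwise couple 20 at a = 8.8: M₀a(2L − a)/(2EI) = 1162/EI
  triangular load, peak 8.5 at the fixed end: w₀L⁴/(30EI) = 4148/EI
  point load 14.6 at a = 6.6: Pa²(3L − a)/(6EI) = 2798/EI
  δ_0 = 8108/EI
Tip deflection under a unit load at Y: L³/(3EI) = 443.7/EI.
With EI = 28000 kN·m²: δ_0 = 0.28958 m and δ_{YY} = 0.015845 m/kN.
Compatibility — the spring shortens by R_Y/k under the reaction it provides: δ_0 − R_Y·δ_{YY} = R_Y/k. With 1/k = 0.000065 m/kN, R_Y = δ_0 / (δ_{YY} + 1/k) = 0.28958 / (0.015845 + 0.000065) = 18.2 kN.
Vertical equilibrium: R_X = ΣP − R_Y = 61.35 − 18.2 = 43.15 kN.

R_X = 43.15 kN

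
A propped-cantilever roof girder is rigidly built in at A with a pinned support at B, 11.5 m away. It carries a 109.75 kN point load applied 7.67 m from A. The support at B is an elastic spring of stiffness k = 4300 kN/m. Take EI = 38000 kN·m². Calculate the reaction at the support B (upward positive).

R_B = 55.97 kN

Take the reaction at B as the redundant and release it; the primary structure is a cantilever fixed at A.
Downward deflection at the released point B due to the loads:
  point load 109.75 at a = 7.67: Pa²(3L − a)/(6EI) = 28871/EI
Flexibility coefficient — unit upward force at B: δ_{BB} = L³/(3EI) = 507/EI.
With EI = 38000 kN·m²: δ_0 = 0.75977 m and δ_{BB} = 0.013341 m/kN.
Compatibility — the spring shortens by R_B/k under the reaction it provides: δ_0 − R_B·δ_{BB} = R_B/k. With 1/k = 0.000233 m/kN, R_B = δ_0 / (δ_{BB} + 1/k) = 0.75977 / (0.013341 + 0.000233) = 55.97 kN.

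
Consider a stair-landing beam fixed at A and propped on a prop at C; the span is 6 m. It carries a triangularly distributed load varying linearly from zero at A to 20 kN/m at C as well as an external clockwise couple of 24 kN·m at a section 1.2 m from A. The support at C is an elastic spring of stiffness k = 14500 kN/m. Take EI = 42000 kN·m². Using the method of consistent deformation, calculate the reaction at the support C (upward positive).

R_C = 33.8 kN

Choose R_C as the redundant. The primary structure is the cantilever fixed at A.
Downward deflection at the released point C due to the loads:
  triangular load, peak 20 at the free end: 11w₀L⁴/(120EI) = 2376/EI
  clockwise couple 24 at a = 1.2: M₀a(2L − a)/(2EI) = 155.5/EI
  δ_0 = 2532/EI
Tip deflection under a unit load at C: L³/(3EI) = 72/EI.
With EI = 42000 kN·m²: δ_0 = 0.060274 m and δ_{CC} = 0.001714 m/kN.
Compatibility — the spring shortens by R_C/k under the reaction it provides: δ_0 − R_C·δ_{CC} = R_C/k. With 1/k = 0.000069 m/kN, R_C = δ_0 / (δ_{CC} + 1/k) = 0.060274 / (0.001714 + 0.000069) = 33.8 kN.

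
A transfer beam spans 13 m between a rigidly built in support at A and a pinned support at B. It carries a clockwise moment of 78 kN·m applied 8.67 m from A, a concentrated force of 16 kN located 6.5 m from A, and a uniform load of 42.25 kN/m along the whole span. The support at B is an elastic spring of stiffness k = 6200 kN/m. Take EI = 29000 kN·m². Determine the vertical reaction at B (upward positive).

Release the roller at B. Primary structure: cantilever fixed at A.
Free-end deflection of the primary structure under the applied loading (downward +):
  clockwise couple 78 at a = 8.67: M₀a(2L − a)/(2EI) = 5860/EI
  point load 16 at a = 6.5: Pa²(3L − a)/(6EI) = 3662/EI
  UDL 42.25: wL⁴/(8EI) = 150838/EI
  δ_0 = 160359/EI
Tip deflection under a unit load at B: L³/(3EI) = 732.3/EI.
With EI = 29000 kN·m²: δ_0 = 5.5296 m and δ_{BB} = 0.025253 m/kN.
Compatibility — the spring shortens by R_B/k under the reaction it provides: δ_0 − R_B·δ_{BB} = R_B/k. With 1/k = 0.000161 m/kN, R_B = δ_0 / (δ_{BB} + 1/k) = 5.5296 / (0.025253 + 0.000161) = 217.6 kN.

R_B = 217.6 kN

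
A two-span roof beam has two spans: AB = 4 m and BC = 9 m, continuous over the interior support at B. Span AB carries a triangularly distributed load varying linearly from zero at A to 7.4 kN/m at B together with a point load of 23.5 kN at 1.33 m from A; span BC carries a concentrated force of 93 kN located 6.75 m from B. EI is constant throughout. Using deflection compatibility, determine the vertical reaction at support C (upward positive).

R_C = 61.46 kN

Take M_B as the redundant. Released structure: two simple spans AB and BC with a hinge at B.
End slopes at the hinge B, treating each span as simply supported:
  span AB: triangular load, peak 7.4: w₀L³/(45EI) = 10.52/EI
  span AB: point load 23.5 at a = 1.33: Pab(L + a)/(6LEI) = 18.53/EI
  span BC: point load 93 at a = 6.75: Pab(L + b)/(6LEI) = 294.3/EI
  relative rotation θ_0 = (29.06 + 294.3)/EI = 323.3/EI
A unit hogging moment at B produces rotation L₁/(3EI) + L₂/(3EI) = 4.333/EI.
Slope continuity at B: θ_0 = M_B·4.333/EI, so M_B = 323.3/4.333 = 74.61 kN·m (hogging).
Span BC, ΣM about C: R_B^{BC}·9 = 209.2 + 74.61, so R_B^{BC} = 31.54 kN and R_C = 93 − 31.54 = 61.46 kN.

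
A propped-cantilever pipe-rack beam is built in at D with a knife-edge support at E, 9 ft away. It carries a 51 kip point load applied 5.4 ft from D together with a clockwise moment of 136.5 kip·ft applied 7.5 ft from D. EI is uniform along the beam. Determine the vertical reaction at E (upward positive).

Take the reaction at E as the redundant and release it; the primary structure is a cantilever fixed at D.
Primary-structure tip deflection at E by superposition:
  point load 51 at a = 5.4: Pa²(3L − a)/(6EI) = 5354/EI
  clockwise couple 136.5 at a = 7.5: M₀a(2L − a)/(2EI) = 5375/EI
  δ_0 = 10728/EI
Tip deflection under a unit load at E: L³/(3EI) = 243/EI.
The prop prevents deflection at E: R_E = δ_0/δ_{EE} = 10728/243 = 44.15 kip.

R_E = 44.15 kip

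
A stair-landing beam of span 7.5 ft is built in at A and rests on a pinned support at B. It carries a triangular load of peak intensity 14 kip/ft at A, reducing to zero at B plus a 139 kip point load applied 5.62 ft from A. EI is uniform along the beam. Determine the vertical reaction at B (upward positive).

Release the roller at B. Primary structure: cantilever fixed at A.
Downward deflection at the released point B due to the loads:
  triangular load, peak 14 at the fixed end: w₀L⁴/(30EI) = 1477/EI
  point load 139 at a = 5.62: Pa²(3L − a)/(6EI) = 12351/EI
  δ_0 = 13828/EI
Tip deflection under a unit load at B: L³/(3EI) = 140.6/EI.
The prop prevents deflection at B: R_B = δ_0/δ_{BB} = 13828/140.6 = 98.33 kip.

R_B = 98.33 kip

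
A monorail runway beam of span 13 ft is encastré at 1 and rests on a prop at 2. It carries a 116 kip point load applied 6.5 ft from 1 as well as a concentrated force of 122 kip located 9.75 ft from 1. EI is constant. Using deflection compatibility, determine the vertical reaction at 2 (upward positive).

Take the reaction at 2 as the redundant and release it; the primary structure is a cantilever fixed at 1.
Downward deflection at the released point 2 due to the loads:
  point load 116 at a = 6.5: Pa²(3L − a)/(6EI) = 26547/EI
  point load 122 at a = 9.75: Pa²(3L − a)/(6EI) = 56538/EI
  δ_0 = 83086/EI
Tip deflection under a unit load at 2: L³/(3EI) = 732.3/EI.
Compatibility at 2: δ_0 − R_2·δ_{22} = 0, so R_2 = 83086/732.3 = 113.5 kip.

R_2 = 113.5 kip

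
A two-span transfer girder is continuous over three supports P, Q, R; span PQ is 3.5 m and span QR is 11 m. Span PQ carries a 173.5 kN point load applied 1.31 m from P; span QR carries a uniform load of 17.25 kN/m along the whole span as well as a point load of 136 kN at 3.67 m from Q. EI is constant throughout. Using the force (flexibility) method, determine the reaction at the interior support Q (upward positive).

R_Q = 413 kN

Release continuity at Q by inserting a hinge; the redundant is the internal moment M_Q. The primary structure is two simply-supported spans PQ and QR.
Rotations at Q on the released spans (each span's end-slope, ×1/EI):
  span PQ: point load 173.5 at a = 1.31: Pab(L + a)/(6LEI) = 114/EI
  span QR: UDL 17.25: wL³/(24EI) = 956.7/EI
  span QR: point load 136 at a = 3.67: Pab(L + b)/(6LEI) = 1016/EI
  relative rotation θ_0 = (114 + 1973)/EI = 2087/EI
A unit hogging moment at Q produces rotation L₁/(3EI) + L₂/(3EI) = 4.833/EI.
Compatibility: M_Q·(L₁+L₂)/(3EI) = θ_0, giving M_Q = 431.7 kN·m (hogging).
Span PQ, ΣM about P with M_Q applied at Q: R_Q^{PQ}·3.5 = 227.3 + 431.7, so R_Q^{PQ} = 188.3 kN and R_P = 173.5 − 188.3 = -14.79 kN.
Span QR, ΣM about R: R_Q^{QR}·11 = 2041 + 431.7, so R_Q^{QR} = 224.7 kN and R_R = 325.8 − 224.7 = 101 kN.
R_Q = 188.3 + 224.7 = 413 kN.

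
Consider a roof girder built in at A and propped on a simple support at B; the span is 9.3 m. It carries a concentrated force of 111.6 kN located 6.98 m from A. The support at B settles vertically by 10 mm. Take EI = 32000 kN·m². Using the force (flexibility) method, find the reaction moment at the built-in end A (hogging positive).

Release the roller at B. Primary structure: cantilever fixed at A.
Deflection at B on the released cantilever, summing each load's contribution:
  point load 111.6 at a = 6.98: Pa²(3L − a)/(6EI) = 18958/EI
Flexibility coefficient — unit upward force at B: δ_{BB} = L³/(3EI) = 268.1/EI.
With EI = 32000 kN·m²: δ_0 = 0.59243 m and δ_{BB} = 0.008379 m/kN.
Compatibility — the beam at B must follow the support down by 0.01 m: δ_0 − R_B·δ_{BB} = 0.01, so R_B = (0.59243 − 0.01)/0.008379 = 69.51 kN.
Moment equilibrium about A: M_A = Σ(load moments about A) − R_B·L = 779 − 69.51×9.3 = 132.5 kN·m.

M_A = 132.5 kN·m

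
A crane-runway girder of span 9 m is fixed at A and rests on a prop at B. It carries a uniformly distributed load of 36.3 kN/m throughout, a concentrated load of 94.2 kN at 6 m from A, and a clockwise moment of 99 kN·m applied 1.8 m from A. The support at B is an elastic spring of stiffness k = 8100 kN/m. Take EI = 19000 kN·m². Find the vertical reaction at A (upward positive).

Remove the prop at B; the released (primary) structure is a cantilever built in at A.
Free-end deflection of the primary structure under the applied loading (downward +):
  UDL 36.3: wL⁴/(8EI) = 29771/EI
  point load 94.2 at a = 6: Pa²(3L − a)/(6EI) = 11869/EI
  clockwise couple 99 at a = 1.8: M₀a(2L − a)/(2EI) = 1443/EI
  δ_0 = 43083/EI
Flexibility coefficient — unit upward force at B: δ_{BB} = L³/(3EI) = 243/EI.
With EI = 19000 kN·m²: δ_0 = 2.2675 m and δ_{BB} = 0.012789 m/kN.
Compatibility — the spring shortens by R_B/k under the reaction it provides: δ_0 − R_B·δ_{BB} = R_B/k. With 1/k = 0.000123 m/kN, R_B = δ_0 / (δ_{BB} + 1/k) = 2.2675 / (0.012789 + 0.000123) = 175.6 kN.
Vertical equilibrium: R_A = ΣP − R_B = 420.9 − 175.6 = 245.3 kN.

R_A = 245.3 kN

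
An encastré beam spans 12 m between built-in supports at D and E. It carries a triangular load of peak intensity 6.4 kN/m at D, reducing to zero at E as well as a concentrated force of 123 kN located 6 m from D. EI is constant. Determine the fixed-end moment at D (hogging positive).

M_D = 230.6 kN·m

Take the two fixed-end moments M_D, M_E as redundants; the released structure is the simple span DE.
On the primary (simply-supported) span, the end slopes from the loading are:
  at D: triangular load, peak 6.4: w₀L³/(45EI) = 245.8/EI
  at E: triangular load, peak 6.4: 7w₀L³/(360EI) = 215/EI
  at D: point load 123 at a = 6: Pab(L + b)/(6LEI) = 1107/EI
  at E: point load 123 at a = 6: Pab(L + a)/(6LEI) = 1107/EI
  θ_D0 = 1353/EI,  θ_E0 = 1322/EI
Flexibility coefficients: a unit moment at one end gives L/(3EI) there and L/(6EI) at the far end, so f₁₁ = f₂₂ = 4/EI and f₁₂ = f₂₁ = 2/EI.
Compatibility — zero rotation at each built-in end:
  4 M_D + 2 M_E = 1353
  2 M_D + 4 M_E = 1322
Solving the pair gives M_D = 230.6 kN·m and M_E = 215.2 kN·m (hogging).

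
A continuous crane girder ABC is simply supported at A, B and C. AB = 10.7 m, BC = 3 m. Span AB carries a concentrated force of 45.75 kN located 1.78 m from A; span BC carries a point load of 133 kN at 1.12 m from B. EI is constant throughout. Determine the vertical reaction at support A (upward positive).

R_A = 33.7 kN

Insert a hinge at B; M_B is the redundant, and each span becomes simply supported.
Rotations at B on the released spans (each span's end-slope, ×1/EI):
  span AB: point load 45.75 at a = 1.78: Pab(L + a)/(6LEI) = 141.2/EI
  span BC: point load 133 at a = 1.12: Pab(L + b)/(6LEI) = 75.92/EI
  relative rotation θ_0 = (141.2 + 75.92)/EI = 217.1/EI
A unit hogging moment at B produces rotation L₁/(3EI) + L₂/(3EI) = 4.567/EI.
Compatibility: M_B·(L₁+L₂)/(3EI) = θ_0, giving M_B = 47.55 kN·m (hogging).
Span AB, ΣM about A with M_B applied at B: R_B^{AB}·10.7 = 81.44 + 47.55, so R_B^{AB} = 12.05 kN and R_A = 45.75 − 12.05 = 33.7 kN.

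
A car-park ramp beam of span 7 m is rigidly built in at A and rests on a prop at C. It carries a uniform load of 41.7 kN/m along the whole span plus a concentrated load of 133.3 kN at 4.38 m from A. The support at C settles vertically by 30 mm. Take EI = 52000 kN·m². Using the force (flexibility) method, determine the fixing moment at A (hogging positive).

M_A = 501.1 kN·m

Choose R_C as the redundant. The primary structure is the cantilever fixed at A.
Downward deflection at the released point C due to the loads:
  UDL 41.7: wL⁴/(8EI) = 12515/EI
  point load 133.3 at a = 4.38: Pa²(3L − a)/(6EI) = 7084/EI
  δ_0 = 19599/EI
Flexibility coefficient — unit upward force at C: δ_{CC} = L³/(3EI) = 114.3/EI.
With EI = 52000 kN·m²: δ_0 = 0.3769 m and δ_{CC} = 0.002199 m/kN.
Compatibility — the beam at C must follow the support down by 0.03 m: δ_0 − R_C·δ_{CC} = 0.03, so R_C = (0.3769 − 0.03)/0.002199 = 157.8 kN.
Moment equilibrium about A: M_A = Σ(load moments about A) − R_C·L = 1606 − 157.8×7 = 501.1 kN·m.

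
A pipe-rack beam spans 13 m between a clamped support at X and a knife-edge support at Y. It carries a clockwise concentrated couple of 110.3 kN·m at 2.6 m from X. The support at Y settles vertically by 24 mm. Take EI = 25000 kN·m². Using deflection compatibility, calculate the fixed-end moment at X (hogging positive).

Choose R_Y as the redundant. The primary structure is the cantilever fixed at X.
Primary-structure tip deflection at Y by superposition:
  clockwise couple 110.3 at a = 2.6: M₀a(2L − a)/(2EI) = 3355/EI
Flexibility coefficient — unit upward force at Y: δ_{YY} = L³/(3EI) = 732.3/EI.
With EI = 25000 kN·m²: δ_0 = 0.13421 m and δ_{YY} = 0.029293 m/kN.
Compatibility — the beam at Y must follow the support down by 0.024 m: δ_0 − R_Y·δ_{YY} = 0.024, so R_Y = (0.13421 − 0.024)/0.029293 = 3.762 kN.
Moment equilibrium about X: M_X = Σ(load moments about X) − R_Y·L = 110.3 − 3.762×13 = 61.39 kN·m.

M_X = 61.39 kN·m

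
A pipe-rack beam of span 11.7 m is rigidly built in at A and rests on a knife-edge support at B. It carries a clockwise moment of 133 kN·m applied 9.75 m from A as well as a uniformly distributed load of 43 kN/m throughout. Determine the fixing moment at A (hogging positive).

Choose R_B as the redundant. The primary structure is the cantilever fixed at A.
Downward deflection at the released point B due to the loads:
  clockwise couple 133 at a = 9.75: M₀a(2L − a)/(2EI) = 8850/EI
  UDL 43: wL⁴/(8EI) = 100721/EI
  δ_0 = 109572/EI
Flexibility coefficient — unit upward force at B: δ_{BB} = L³/(3EI) = 533.9/EI.
The prop prevents deflection at B: R_B = δ_0/δ_{BB} = 109572/533.9 = 205.2 kN.
Moment equilibrium about A: M_A = Σ(load moments about A) − R_B·L = 3076 − 205.2×11.7 = 674.8 kN·m.

M_A = 674.8 kN·m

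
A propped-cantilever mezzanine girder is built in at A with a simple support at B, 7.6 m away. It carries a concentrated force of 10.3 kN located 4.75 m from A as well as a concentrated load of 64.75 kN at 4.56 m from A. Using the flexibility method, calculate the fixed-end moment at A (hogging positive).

Choose R_B as the redundant. The primary structure is the cantilever fixed at A.
Deflection at B on the released cantilever, summing each load's contribution:
  point load 10.3 at a = 4.75: Pa²(3L − a)/(6EI) = 699.1/EI
  point load 64.75 at a = 4.56: Pa²(3L − a)/(6EI) = 4093/EI
  δ_0 = 4792/EI
Tip deflection under a unit load at B: L³/(3EI) = 146.3/EI.
Compatibility at B: δ_0 − R_B·δ_{BB} = 0, so R_B = 4792/146.3 = 32.75 kN.
Moment equilibrium about A: M_A = Σ(load moments about A) − R_B·L = 344.2 − 32.75×7.6 = 95.29 kN·m.

M_A = 95.29 kN·m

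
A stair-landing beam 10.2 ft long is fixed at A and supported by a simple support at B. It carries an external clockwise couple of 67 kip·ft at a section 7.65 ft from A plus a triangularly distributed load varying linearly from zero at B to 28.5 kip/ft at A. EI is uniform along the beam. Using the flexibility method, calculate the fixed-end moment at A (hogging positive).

M_A = 170.5 kip·ft

Choose R_B as the redundant. The primary structure is the cantilever fixed at A.
Primary-structure tip deflection at B by superposition:
  clockwise couple 67 at a = 7.65: M₀a(2L − a)/(2EI) = 3268/EI
  triangular load, peak 28.5 at the fixed end: w₀L⁴/(30EI) = 10283/EI
  δ_0 = 13551/EI
Flexibility coefficient — unit upward force at B: δ_{BB} = L³/(3EI) = 353.7/EI.
The prop prevents deflection at B: R_B = δ_0/δ_{BB} = 13551/353.7 = 38.31 kip.
Moment equilibrium about A: M_A = Σ(load moments about A) − R_B·L = 561.2 − 38.31×10.2 = 170.5 kip·ft.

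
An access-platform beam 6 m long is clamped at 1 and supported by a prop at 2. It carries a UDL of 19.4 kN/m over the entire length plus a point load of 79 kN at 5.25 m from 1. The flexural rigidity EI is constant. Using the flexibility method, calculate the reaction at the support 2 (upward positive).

Take the reaction at 2 as the redundant and release it; the primary structure is a cantilever fixed at 1.
Downward deflection at the released point 2 due to the loads:
  UDL 19.4: wL⁴/(8EI) = 3143/EI
  point load 79 at a = 5.25: Pa²(3L − a)/(6EI) = 4627/EI
  δ_0 = 7770/EI
Tip deflection under a unit load at 2: L³/(3EI) = 72/EI.
The prop prevents deflection at 2: R_2 = δ_0/δ_{22} = 7770/72 = 107.9 kN.

R_2 = 107.9 kN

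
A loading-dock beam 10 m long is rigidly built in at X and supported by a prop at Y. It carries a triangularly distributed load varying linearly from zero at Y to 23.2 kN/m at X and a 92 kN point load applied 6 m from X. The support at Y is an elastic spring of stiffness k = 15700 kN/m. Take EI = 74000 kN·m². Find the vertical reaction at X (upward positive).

Remove the prop at Y; the released (primary) structure is a cantilever built in at X.
Deflection at Y on the released cantilever, summing each load's contribution:
  triangular load, peak 23.2 at the fixed end: w₀L⁴/(30EI) = 7733/EI
  point load 92 at a = 6: Pa²(3L − a)/(6EI) = 13248/EI
  δ_0 = 20981/EI
Tip deflection under a unit load at Y: L³/(3EI) = 333.3/EI.
With EI = 74000 kN·m²: δ_0 = 0.28353 m and δ_{YY} = 0.004505 m/kN.
Compatibility — the spring shortens by R_Y/k under the reaction it provides: δ_0 − R_Y·δ_{YY} = R_Y/k. With 1/k = 0.000064 m/kN, R_Y = δ_0 / (δ_{YY} + 1/k) = 0.28353 / (0.004505 + 0.000064) = 62.07 kN.
Vertical equilibrium: R_X = ΣP − R_Y = 208 − 62.07 = 145.9 kN.

R_X = 145.9 kN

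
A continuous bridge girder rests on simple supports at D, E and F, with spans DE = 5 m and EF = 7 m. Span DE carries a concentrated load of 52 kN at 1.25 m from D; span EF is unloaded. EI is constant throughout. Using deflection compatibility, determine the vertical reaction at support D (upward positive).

Take M_E as the redundant. Released structure: two simple spans DE and EF with a hinge at E.
End slopes at the hinge E, treating each span as simply supported:
  span DE: point load 52 at a = 1.25: Pab(L + a)/(6LEI) = 50.78/EI
  relative rotation θ_0 = (50.78 + 0)/EI = 50.78/EI
A unit hogging moment at E produces rotation L₁/(3EI) + L₂/(3EI) = 4/EI.
Compatibility: M_E·(L₁+L₂)/(3EI) = θ_0, giving M_E = 12.7 kN·m (hogging).
Span DE, ΣM about D with M_E applied at E: R_E^{DE}·5 = 65 + 12.7, so R_E^{DE} = 15.54 kN and R_D = 52 − 15.54 = 36.46 kN.

R_D = 36.46 kN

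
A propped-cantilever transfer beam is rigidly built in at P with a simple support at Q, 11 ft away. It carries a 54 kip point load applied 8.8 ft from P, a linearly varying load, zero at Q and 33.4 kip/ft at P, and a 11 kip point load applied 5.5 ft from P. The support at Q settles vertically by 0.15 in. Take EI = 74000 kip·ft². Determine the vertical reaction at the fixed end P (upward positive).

R_P = 172.6 kip

Remove the prop at Q; the released (primary) structure is a cantilever built in at P.
Downward deflection at the released point Q due to the loads:
  point load 54 at a = 8.8: Pa²(3L − a)/(6EI) = 16866/EI
  triangular load, peak 33.4 at the fixed end: w₀L⁴/(30EI) = 16300/EI
  point load 11 at a = 5.5: Pa²(3L − a)/(6EI) = 1525/EI
  δ_0 = 34692/EI
Flexibility coefficient — unit upward force at Q: δ_{QQ} = L³/(3EI) = 443.7/EI.
With EI = 74000 kip·ft²: δ_0 = 0.46881 ft and δ_{QQ} = 0.005995 ft/kip.
Compatibility — the beam at Q must follow the support down by 0.0125 ft: δ_0 − R_Q·δ_{QQ} = 0.0125, so R_Q = (0.46881 − 0.0125)/0.005995 = 76.11 kip.
Vertical equilibrium: R_P = ΣP − R_Q = 248.7 − 76.11 = 172.6 kip.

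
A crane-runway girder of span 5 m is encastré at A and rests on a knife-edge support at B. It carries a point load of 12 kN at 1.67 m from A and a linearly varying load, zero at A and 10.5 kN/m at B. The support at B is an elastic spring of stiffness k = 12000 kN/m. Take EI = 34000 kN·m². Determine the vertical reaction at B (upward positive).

R_B = 15.19 kN

Choose R_B as the redundant. The primary structure is the cantilever fixed at A.
Deflection at B on the released cantilever, summing each load's contribution:
  point load 12 at a = 1.67: Pa²(3L − a)/(6EI) = 74.35/EI
  triangular load, peak 10.5 at the free end: 11w₀L⁴/(120EI) = 601.6/EI
  δ_0 = 675.9/EI
Flexibility coefficient — unit upward force at B: δ_{BB} = L³/(3EI) = 41.67/EI.
With EI = 34000 kN·m²: δ_0 = 0.01988 m and δ_{BB} = 0.001225 m/kN.
Compatibility — the spring shortens by R_B/k under the reaction it provides: δ_0 − R_B·δ_{BB} = R_B/k. With 1/k = 0.000083 m/kN, R_B = δ_0 / (δ_{BB} + 1/k) = 0.01988 / (0.001225 + 0.000083) = 15.19 kN.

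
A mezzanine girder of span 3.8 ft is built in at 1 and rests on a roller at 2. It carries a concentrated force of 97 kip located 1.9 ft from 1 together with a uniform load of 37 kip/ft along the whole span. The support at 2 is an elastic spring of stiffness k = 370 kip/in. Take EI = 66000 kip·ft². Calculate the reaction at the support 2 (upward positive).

R_2 = 45.81 kip

Remove the prop at 2; the released (primary) structure is a cantilever built in at 1.
Downward deflection at the released point 2 due to the loads:
  point load 97 at a = 1.9: Pa²(3L − a)/(6EI) = 554.4/EI
  UDL 37: wL⁴/(8EI) = 964.4/EI
  δ_0 = 1519/EI
Tip deflection under a unit load at 2: L³/(3EI) = 18.29/EI.
With EI = 66000 kip·ft²: δ_0 = 0.023012 ft and δ_{22} = 0.000277 ft/kip.
Compatibility — the spring shortens by R_2/k under the reaction it provides: δ_0 − R_2·δ_{22} = R_2/k. With 1/k = 1/(370×12) ft/kip = 0.000225 ft/kip, R_2 = δ_0 / (δ_{22} + 1/k) = 0.023012 / (0.000277 + 0.000225) = 45.81 kip.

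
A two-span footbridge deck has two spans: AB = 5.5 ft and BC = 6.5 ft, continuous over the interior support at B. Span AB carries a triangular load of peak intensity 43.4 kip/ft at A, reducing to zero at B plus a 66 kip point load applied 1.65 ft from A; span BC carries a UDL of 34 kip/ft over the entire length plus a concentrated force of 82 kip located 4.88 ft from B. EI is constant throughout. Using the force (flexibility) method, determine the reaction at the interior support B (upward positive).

R_B = 253.9 kip

Take M_B as the redundant. Released structure: two simple spans AB and BC with a hinge at B.
Rotations at B on the released spans (each span's end-slope, ×1/EI):
  span AB: triangular load, peak 43.4: 7w₀L³/(360EI) = 140.4/EI
  span AB: point load 66 at a = 1.65: Pab(L + a)/(6LEI) = 90.84/EI
  span BC: UDL 34: wL³/(24EI) = 389.1/EI
  span BC: point load 82 at a = 4.88: Pab(L + b)/(6LEI) = 135/EI
  relative rotation θ_0 = (231.2 + 524)/EI = 755.3/EI
A unit hogging moment at B produces rotation L₁/(3EI) + L₂/(3EI) = 4/EI.
Slope continuity at B: θ_0 = M_B·4/EI, so M_B = 755.3/4 = 188.8 kip·ft (hogging).
Span AB, ΣM about A with M_B applied at B: R_B^{AB}·5.5 = 327.7 + 188.8, so R_B^{AB} = 93.91 kip and R_A = 185.3 − 93.91 = 91.44 kip.
Span BC, ΣM about C: R_B^{BC}·6.5 = 851.1 + 188.8, so R_B^{BC} = 160 kip and R_C = 303 − 160 = 143 kip.
R_B = 93.91 + 160 = 253.9 kip.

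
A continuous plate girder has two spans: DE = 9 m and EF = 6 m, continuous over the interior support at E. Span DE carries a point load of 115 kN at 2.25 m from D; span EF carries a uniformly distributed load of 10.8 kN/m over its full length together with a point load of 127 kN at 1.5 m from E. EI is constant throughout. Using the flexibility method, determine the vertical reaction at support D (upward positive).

R_D = 70.45 kN

Insert a hinge at E; M_E is the redundant, and each span becomes simply supported.
Rotations at E on the released spans (each span's end-slope, ×1/EI):
  span DE: point load 115 at a = 2.25: Pab(L + a)/(6LEI) = 363.9/EI
  span EF: UDL 10.8: wL³/(24EI) = 97.2/EI
  span EF: point load 127 at a = 1.5: Pab(L + b)/(6LEI) = 250/EI
  relative rotation θ_0 = (363.9 + 347.2)/EI = 711.1/EI
A unit hogging moment at E produces rotation L₁/(3EI) + L₂/(3EI) = 5/EI.
Slope continuity at E: θ_0 = M_E·5/EI, so M_E = 711.1/5 = 142.2 kN·m (hogging).
Span DE, ΣM about D with M_E applied at E: R_E^{DE}·9 = 258.8 + 142.2, so R_E^{DE} = 44.55 kN and R_D = 115 − 44.55 = 70.45 kN.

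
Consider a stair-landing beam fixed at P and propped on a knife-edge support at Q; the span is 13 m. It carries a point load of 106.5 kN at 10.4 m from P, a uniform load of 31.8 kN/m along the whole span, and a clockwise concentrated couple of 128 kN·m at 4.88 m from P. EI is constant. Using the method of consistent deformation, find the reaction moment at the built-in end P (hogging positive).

Remove the prop at Q; the released (primary) structure is a cantilever built in at P.
Primary-structure tip deflection at Q by superposition:
  point load 106.5 at a = 10.4: Pa²(3L − a)/(6EI) = 54907/EI
  UDL 31.8: wL⁴/(8EI) = 113530/EI
  clockwise couple 128 at a = 4.88: M₀a(2L − a)/(2EI) = 6596/EI
  δ_0 = 175034/EI
Tip deflection under a unit load at Q: L³/(3EI) = 732.3/EI.
The prop prevents deflection at Q: R_Q = δ_0/δ_{QQ} = 175034/732.3 = 239 kN.
Moment equilibrium about P: M_P = Σ(load moments about P) − R_Q·L = 3923 − 239×13 = 815.6 kN·m.

M_P = 815.6 kN·m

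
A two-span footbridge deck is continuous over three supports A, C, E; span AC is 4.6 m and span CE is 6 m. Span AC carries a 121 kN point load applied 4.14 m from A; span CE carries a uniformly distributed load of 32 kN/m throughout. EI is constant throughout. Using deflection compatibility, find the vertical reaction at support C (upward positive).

Insert a hinge at C; M_C is the redundant, and each span becomes simply supported.
Discontinuity in slope at C on the released structure — sum the simple-span end rotations:
  span AC: point load 121 at a = 4.14: Pab(L + a)/(6LEI) = 72.97/EI
  span CE: UDL 32: wL³/(24EI) = 288/EI
  relative rotation θ_0 = (72.97 + 288)/EI = 361/EI
A unit hogging moment at C produces rotation L₁/(3EI) + L₂/(3EI) = 3.533/EI.
Compatibility: M_C·(L₁+L₂)/(3EI) = θ_0, giving M_C = 102.2 kN·m (hogging).
Span AC, ΣM about A with M_C applied at C: R_C^{AC}·4.6 = 500.9 + 102.2, so R_C^{AC} = 131.1 kN and R_A = 121 − 131.1 = -10.11 kN.
Span CE, ΣM about E: R_C^{CE}·6 = 576 + 102.2, so R_C^{CE} = 113 kN and R_E = 192 − 113 = 78.97 kN.
R_C = 131.1 + 113 = 244.1 kN.

R_C = 244.1 kN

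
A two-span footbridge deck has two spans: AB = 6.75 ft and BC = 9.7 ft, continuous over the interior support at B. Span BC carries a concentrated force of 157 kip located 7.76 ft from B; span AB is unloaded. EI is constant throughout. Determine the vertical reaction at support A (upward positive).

R_A = -12.77 kip

Release continuity at B by inserting a hinge; the redundant is the internal moment M_B. The primary structure is two simply-supported spans AB and BC.
Rotations at B on the released spans (each span's end-slope, ×1/EI):
  span BC: point load 157 at a = 7.76: Pab(L + b)/(6LEI) = 472.7/EI
  relative rotation θ_0 = (0 + 472.7)/EI = 472.7/EI
A unit hogging moment at B produces rotation L₁/(3EI) + L₂/(3EI) = 5.483/EI.
Compatibility: M_B·(L₁+L₂)/(3EI) = θ_0, giving M_B = 86.21 kip·ft (hogging).
Span AB, ΣM about A with M_B applied at B: R_B^{AB}·6.75 = 0 + 86.21, so R_B^{AB} = 12.77 kip and R_A = 0 − 12.77 = -12.77 kip.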